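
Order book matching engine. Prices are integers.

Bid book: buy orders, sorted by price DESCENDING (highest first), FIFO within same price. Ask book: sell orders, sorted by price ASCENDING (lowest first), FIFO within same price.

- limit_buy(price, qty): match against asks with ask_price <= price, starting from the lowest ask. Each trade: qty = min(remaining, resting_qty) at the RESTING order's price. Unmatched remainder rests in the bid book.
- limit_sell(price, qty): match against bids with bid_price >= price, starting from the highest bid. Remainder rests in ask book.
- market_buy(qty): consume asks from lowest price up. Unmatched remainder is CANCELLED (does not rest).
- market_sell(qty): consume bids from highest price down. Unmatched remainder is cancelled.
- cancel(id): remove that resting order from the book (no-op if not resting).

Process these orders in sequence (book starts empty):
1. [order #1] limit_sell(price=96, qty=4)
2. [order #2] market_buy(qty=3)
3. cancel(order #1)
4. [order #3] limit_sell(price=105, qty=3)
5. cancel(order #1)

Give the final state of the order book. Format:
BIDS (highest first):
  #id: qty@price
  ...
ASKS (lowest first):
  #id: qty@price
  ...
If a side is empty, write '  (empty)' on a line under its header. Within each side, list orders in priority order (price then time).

After op 1 [order #1] limit_sell(price=96, qty=4): fills=none; bids=[-] asks=[#1:4@96]
After op 2 [order #2] market_buy(qty=3): fills=#2x#1:3@96; bids=[-] asks=[#1:1@96]
After op 3 cancel(order #1): fills=none; bids=[-] asks=[-]
After op 4 [order #3] limit_sell(price=105, qty=3): fills=none; bids=[-] asks=[#3:3@105]
After op 5 cancel(order #1): fills=none; bids=[-] asks=[#3:3@105]

Answer: BIDS (highest first):
  (empty)
ASKS (lowest first):
  #3: 3@105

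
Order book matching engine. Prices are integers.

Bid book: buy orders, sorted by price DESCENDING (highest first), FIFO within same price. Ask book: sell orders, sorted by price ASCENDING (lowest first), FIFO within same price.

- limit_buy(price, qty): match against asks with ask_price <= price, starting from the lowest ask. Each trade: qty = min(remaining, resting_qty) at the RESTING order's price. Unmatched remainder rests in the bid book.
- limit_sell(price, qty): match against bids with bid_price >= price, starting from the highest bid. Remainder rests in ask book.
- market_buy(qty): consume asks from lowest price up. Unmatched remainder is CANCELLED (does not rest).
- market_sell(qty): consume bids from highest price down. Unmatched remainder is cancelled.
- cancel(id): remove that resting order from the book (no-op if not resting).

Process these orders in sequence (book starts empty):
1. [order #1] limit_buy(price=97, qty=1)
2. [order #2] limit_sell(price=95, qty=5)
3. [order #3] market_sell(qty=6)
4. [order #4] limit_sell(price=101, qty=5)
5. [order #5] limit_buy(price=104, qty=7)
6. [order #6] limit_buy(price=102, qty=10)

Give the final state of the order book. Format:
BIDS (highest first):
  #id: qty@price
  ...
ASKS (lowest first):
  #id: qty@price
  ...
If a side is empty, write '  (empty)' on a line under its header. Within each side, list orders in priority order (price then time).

After op 1 [order #1] limit_buy(price=97, qty=1): fills=none; bids=[#1:1@97] asks=[-]
After op 2 [order #2] limit_sell(price=95, qty=5): fills=#1x#2:1@97; bids=[-] asks=[#2:4@95]
After op 3 [order #3] market_sell(qty=6): fills=none; bids=[-] asks=[#2:4@95]
After op 4 [order #4] limit_sell(price=101, qty=5): fills=none; bids=[-] asks=[#2:4@95 #4:5@101]
After op 5 [order #5] limit_buy(price=104, qty=7): fills=#5x#2:4@95 #5x#4:3@101; bids=[-] asks=[#4:2@101]
After op 6 [order #6] limit_buy(price=102, qty=10): fills=#6x#4:2@101; bids=[#6:8@102] asks=[-]

Answer: BIDS (highest first):
  #6: 8@102
ASKS (lowest first):
  (empty)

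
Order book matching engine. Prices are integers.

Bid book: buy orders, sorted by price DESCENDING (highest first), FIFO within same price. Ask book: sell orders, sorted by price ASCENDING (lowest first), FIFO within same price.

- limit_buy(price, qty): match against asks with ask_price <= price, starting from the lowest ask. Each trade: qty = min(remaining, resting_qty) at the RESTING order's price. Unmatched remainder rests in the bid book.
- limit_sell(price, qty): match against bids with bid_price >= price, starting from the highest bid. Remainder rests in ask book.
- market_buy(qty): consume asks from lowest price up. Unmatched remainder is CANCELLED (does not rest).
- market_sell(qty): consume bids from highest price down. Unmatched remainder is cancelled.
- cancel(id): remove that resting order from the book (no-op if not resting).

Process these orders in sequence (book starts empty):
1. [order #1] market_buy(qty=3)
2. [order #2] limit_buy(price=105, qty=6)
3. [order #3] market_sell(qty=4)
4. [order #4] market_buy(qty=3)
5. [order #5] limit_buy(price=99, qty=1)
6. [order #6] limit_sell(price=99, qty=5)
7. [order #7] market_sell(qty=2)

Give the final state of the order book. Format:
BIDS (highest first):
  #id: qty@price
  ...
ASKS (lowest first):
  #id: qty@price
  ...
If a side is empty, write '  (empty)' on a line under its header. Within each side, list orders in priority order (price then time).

Answer: BIDS (highest first):
  (empty)
ASKS (lowest first):
  #6: 2@99

Derivation:
After op 1 [order #1] market_buy(qty=3): fills=none; bids=[-] asks=[-]
After op 2 [order #2] limit_buy(price=105, qty=6): fills=none; bids=[#2:6@105] asks=[-]
After op 3 [order #3] market_sell(qty=4): fills=#2x#3:4@105; bids=[#2:2@105] asks=[-]
After op 4 [order #4] market_buy(qty=3): fills=none; bids=[#2:2@105] asks=[-]
After op 5 [order #5] limit_buy(price=99, qty=1): fills=none; bids=[#2:2@105 #5:1@99] asks=[-]
After op 6 [order #6] limit_sell(price=99, qty=5): fills=#2x#6:2@105 #5x#6:1@99; bids=[-] asks=[#6:2@99]
After op 7 [order #7] market_sell(qty=2): fills=none; bids=[-] asks=[#6:2@99]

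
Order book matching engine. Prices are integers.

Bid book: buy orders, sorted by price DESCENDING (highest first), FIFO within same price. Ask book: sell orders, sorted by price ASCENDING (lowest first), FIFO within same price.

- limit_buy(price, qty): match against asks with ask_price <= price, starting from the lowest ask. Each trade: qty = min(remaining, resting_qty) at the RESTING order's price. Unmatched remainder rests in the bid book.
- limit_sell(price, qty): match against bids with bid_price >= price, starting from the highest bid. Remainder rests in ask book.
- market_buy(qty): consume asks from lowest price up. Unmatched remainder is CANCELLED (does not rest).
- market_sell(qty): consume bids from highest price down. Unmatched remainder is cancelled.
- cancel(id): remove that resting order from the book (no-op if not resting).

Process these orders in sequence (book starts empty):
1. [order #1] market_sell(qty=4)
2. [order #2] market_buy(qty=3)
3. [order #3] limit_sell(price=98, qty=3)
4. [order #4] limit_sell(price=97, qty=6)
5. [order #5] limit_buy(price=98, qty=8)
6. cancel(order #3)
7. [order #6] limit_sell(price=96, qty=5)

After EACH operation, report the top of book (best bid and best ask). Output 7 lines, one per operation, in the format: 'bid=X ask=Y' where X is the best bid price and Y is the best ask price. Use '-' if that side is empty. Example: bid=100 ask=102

After op 1 [order #1] market_sell(qty=4): fills=none; bids=[-] asks=[-]
After op 2 [order #2] market_buy(qty=3): fills=none; bids=[-] asks=[-]
After op 3 [order #3] limit_sell(price=98, qty=3): fills=none; bids=[-] asks=[#3:3@98]
After op 4 [order #4] limit_sell(price=97, qty=6): fills=none; bids=[-] asks=[#4:6@97 #3:3@98]
After op 5 [order #5] limit_buy(price=98, qty=8): fills=#5x#4:6@97 #5x#3:2@98; bids=[-] asks=[#3:1@98]
After op 6 cancel(order #3): fills=none; bids=[-] asks=[-]
After op 7 [order #6] limit_sell(price=96, qty=5): fills=none; bids=[-] asks=[#6:5@96]

Answer: bid=- ask=-
bid=- ask=-
bid=- ask=98
bid=- ask=97
bid=- ask=98
bid=- ask=-
bid=- ask=96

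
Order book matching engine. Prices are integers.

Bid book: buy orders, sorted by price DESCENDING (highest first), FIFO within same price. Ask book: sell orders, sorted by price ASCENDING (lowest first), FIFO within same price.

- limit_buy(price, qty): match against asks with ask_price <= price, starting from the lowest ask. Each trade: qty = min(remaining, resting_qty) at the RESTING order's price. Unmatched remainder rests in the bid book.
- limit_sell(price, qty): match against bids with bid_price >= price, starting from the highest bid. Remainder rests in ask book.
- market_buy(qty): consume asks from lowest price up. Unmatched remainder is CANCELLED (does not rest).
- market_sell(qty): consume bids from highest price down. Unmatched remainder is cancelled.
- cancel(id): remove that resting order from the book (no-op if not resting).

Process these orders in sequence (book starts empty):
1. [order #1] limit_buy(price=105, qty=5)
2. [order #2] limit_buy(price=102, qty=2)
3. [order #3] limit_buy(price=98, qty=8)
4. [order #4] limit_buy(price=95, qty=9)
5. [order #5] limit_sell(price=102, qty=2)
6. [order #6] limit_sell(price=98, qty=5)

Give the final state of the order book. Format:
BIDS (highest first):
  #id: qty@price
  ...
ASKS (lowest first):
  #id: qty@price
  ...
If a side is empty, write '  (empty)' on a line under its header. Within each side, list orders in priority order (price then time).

Answer: BIDS (highest first):
  #3: 8@98
  #4: 9@95
ASKS (lowest first):
  (empty)

Derivation:
After op 1 [order #1] limit_buy(price=105, qty=5): fills=none; bids=[#1:5@105] asks=[-]
After op 2 [order #2] limit_buy(price=102, qty=2): fills=none; bids=[#1:5@105 #2:2@102] asks=[-]
After op 3 [order #3] limit_buy(price=98, qty=8): fills=none; bids=[#1:5@105 #2:2@102 #3:8@98] asks=[-]
After op 4 [order #4] limit_buy(price=95, qty=9): fills=none; bids=[#1:5@105 #2:2@102 #3:8@98 #4:9@95] asks=[-]
After op 5 [order #5] limit_sell(price=102, qty=2): fills=#1x#5:2@105; bids=[#1:3@105 #2:2@102 #3:8@98 #4:9@95] asks=[-]
After op 6 [order #6] limit_sell(price=98, qty=5): fills=#1x#6:3@105 #2x#6:2@102; bids=[#3:8@98 #4:9@95] asks=[-]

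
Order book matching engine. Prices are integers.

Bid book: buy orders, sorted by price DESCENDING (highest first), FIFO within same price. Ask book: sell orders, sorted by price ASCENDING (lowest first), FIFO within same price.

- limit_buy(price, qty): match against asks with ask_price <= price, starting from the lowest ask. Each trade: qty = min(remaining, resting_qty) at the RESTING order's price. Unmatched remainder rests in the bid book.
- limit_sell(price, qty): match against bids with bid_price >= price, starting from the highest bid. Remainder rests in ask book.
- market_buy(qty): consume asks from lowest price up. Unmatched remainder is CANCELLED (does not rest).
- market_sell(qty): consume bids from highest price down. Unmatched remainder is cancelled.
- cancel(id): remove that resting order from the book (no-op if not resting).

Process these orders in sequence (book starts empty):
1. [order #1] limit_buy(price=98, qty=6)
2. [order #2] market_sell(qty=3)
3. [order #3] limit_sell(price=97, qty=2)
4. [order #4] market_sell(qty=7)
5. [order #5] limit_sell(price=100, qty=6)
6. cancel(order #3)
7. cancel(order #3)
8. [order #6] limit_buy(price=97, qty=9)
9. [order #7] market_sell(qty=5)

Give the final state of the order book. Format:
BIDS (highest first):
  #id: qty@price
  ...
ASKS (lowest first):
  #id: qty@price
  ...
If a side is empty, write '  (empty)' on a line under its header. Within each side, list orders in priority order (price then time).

Answer: BIDS (highest first):
  #6: 4@97
ASKS (lowest first):
  #5: 6@100

Derivation:
After op 1 [order #1] limit_buy(price=98, qty=6): fills=none; bids=[#1:6@98] asks=[-]
After op 2 [order #2] market_sell(qty=3): fills=#1x#2:3@98; bids=[#1:3@98] asks=[-]
After op 3 [order #3] limit_sell(price=97, qty=2): fills=#1x#3:2@98; bids=[#1:1@98] asks=[-]
After op 4 [order #4] market_sell(qty=7): fills=#1x#4:1@98; bids=[-] asks=[-]
After op 5 [order #5] limit_sell(price=100, qty=6): fills=none; bids=[-] asks=[#5:6@100]
After op 6 cancel(order #3): fills=none; bids=[-] asks=[#5:6@100]
After op 7 cancel(order #3): fills=none; bids=[-] asks=[#5:6@100]
After op 8 [order #6] limit_buy(price=97, qty=9): fills=none; bids=[#6:9@97] asks=[#5:6@100]
After op 9 [order #7] market_sell(qty=5): fills=#6x#7:5@97; bids=[#6:4@97] asks=[#5:6@100]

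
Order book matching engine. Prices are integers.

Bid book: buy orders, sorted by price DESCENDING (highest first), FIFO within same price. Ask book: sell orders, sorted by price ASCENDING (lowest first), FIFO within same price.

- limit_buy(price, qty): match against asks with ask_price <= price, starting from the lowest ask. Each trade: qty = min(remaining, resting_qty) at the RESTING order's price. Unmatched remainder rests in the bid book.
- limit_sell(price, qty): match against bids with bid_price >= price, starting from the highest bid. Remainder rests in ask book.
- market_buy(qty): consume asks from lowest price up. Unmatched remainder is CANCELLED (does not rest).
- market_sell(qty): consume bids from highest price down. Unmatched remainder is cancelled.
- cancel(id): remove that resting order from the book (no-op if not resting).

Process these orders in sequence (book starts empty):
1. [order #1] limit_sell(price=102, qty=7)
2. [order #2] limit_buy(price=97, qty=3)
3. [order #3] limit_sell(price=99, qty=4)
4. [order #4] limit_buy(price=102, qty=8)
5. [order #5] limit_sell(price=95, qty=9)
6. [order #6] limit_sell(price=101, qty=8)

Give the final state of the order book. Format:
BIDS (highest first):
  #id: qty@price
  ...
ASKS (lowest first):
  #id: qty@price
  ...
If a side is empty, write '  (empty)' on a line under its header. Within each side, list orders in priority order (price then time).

Answer: BIDS (highest first):
  (empty)
ASKS (lowest first):
  #5: 6@95
  #6: 8@101
  #1: 3@102

Derivation:
After op 1 [order #1] limit_sell(price=102, qty=7): fills=none; bids=[-] asks=[#1:7@102]
After op 2 [order #2] limit_buy(price=97, qty=3): fills=none; bids=[#2:3@97] asks=[#1:7@102]
After op 3 [order #3] limit_sell(price=99, qty=4): fills=none; bids=[#2:3@97] asks=[#3:4@99 #1:7@102]
After op 4 [order #4] limit_buy(price=102, qty=8): fills=#4x#3:4@99 #4x#1:4@102; bids=[#2:3@97] asks=[#1:3@102]
After op 5 [order #5] limit_sell(price=95, qty=9): fills=#2x#5:3@97; bids=[-] asks=[#5:6@95 #1:3@102]
After op 6 [order #6] limit_sell(price=101, qty=8): fills=none; bids=[-] asks=[#5:6@95 #6:8@101 #1:3@102]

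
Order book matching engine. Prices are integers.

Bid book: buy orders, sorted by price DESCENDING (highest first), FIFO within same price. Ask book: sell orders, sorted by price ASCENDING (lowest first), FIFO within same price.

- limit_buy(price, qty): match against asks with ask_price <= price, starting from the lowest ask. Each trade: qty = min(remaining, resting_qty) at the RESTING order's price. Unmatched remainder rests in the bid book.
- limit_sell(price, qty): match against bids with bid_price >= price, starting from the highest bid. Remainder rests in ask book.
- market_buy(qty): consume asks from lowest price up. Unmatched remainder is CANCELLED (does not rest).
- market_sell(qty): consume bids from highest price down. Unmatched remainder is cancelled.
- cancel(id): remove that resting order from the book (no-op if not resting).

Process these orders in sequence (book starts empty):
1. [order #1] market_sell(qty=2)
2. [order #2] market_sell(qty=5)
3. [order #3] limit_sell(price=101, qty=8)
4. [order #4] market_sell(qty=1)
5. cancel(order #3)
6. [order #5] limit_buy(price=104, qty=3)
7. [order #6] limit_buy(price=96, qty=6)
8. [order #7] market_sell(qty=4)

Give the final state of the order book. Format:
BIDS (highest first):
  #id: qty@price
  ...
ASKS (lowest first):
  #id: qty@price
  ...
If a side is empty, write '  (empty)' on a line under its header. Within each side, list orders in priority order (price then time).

After op 1 [order #1] market_sell(qty=2): fills=none; bids=[-] asks=[-]
After op 2 [order #2] market_sell(qty=5): fills=none; bids=[-] asks=[-]
After op 3 [order #3] limit_sell(price=101, qty=8): fills=none; bids=[-] asks=[#3:8@101]
After op 4 [order #4] market_sell(qty=1): fills=none; bids=[-] asks=[#3:8@101]
After op 5 cancel(order #3): fills=none; bids=[-] asks=[-]
After op 6 [order #5] limit_buy(price=104, qty=3): fills=none; bids=[#5:3@104] asks=[-]
After op 7 [order #6] limit_buy(price=96, qty=6): fills=none; bids=[#5:3@104 #6:6@96] asks=[-]
After op 8 [order #7] market_sell(qty=4): fills=#5x#7:3@104 #6x#7:1@96; bids=[#6:5@96] asks=[-]

Answer: BIDS (highest first):
  #6: 5@96
ASKS (lowest first):
  (empty)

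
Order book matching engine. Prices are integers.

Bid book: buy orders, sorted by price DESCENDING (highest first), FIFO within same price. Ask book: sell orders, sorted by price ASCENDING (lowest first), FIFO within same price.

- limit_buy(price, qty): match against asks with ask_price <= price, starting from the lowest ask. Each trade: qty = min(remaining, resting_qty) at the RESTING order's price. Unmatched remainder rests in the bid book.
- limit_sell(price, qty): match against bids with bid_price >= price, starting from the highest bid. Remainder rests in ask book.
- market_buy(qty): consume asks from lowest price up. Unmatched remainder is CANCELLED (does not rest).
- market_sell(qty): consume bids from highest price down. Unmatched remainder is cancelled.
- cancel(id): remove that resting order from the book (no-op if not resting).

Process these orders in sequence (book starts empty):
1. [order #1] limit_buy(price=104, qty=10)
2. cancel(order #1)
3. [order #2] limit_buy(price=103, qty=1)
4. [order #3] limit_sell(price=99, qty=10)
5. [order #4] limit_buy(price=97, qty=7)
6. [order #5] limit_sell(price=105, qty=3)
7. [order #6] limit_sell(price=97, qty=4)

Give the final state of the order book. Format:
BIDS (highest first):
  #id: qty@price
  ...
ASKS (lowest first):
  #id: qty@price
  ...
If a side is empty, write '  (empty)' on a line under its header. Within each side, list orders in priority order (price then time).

Answer: BIDS (highest first):
  #4: 3@97
ASKS (lowest first):
  #3: 9@99
  #5: 3@105

Derivation:
After op 1 [order #1] limit_buy(price=104, qty=10): fills=none; bids=[#1:10@104] asks=[-]
After op 2 cancel(order #1): fills=none; bids=[-] asks=[-]
After op 3 [order #2] limit_buy(price=103, qty=1): fills=none; bids=[#2:1@103] asks=[-]
After op 4 [order #3] limit_sell(price=99, qty=10): fills=#2x#3:1@103; bids=[-] asks=[#3:9@99]
After op 5 [order #4] limit_buy(price=97, qty=7): fills=none; bids=[#4:7@97] asks=[#3:9@99]
After op 6 [order #5] limit_sell(price=105, qty=3): fills=none; bids=[#4:7@97] asks=[#3:9@99 #5:3@105]
After op 7 [order #6] limit_sell(price=97, qty=4): fills=#4x#6:4@97; bids=[#4:3@97] asks=[#3:9@99 #5:3@105]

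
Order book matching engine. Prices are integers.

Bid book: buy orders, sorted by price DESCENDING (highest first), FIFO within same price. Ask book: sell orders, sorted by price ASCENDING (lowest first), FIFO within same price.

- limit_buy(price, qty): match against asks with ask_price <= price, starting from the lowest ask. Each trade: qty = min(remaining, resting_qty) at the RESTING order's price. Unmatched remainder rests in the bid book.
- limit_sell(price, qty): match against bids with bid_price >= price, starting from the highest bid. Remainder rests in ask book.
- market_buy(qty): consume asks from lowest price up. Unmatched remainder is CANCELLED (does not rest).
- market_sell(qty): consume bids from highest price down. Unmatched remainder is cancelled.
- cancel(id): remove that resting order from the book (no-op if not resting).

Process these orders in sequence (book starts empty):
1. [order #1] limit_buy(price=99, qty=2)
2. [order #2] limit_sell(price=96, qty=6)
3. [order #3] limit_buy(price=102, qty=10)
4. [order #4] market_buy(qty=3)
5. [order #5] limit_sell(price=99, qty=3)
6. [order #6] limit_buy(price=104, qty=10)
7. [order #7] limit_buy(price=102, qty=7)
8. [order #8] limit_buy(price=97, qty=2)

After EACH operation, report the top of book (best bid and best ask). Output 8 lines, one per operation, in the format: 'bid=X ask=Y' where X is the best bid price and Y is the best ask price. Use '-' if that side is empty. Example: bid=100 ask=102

Answer: bid=99 ask=-
bid=- ask=96
bid=102 ask=-
bid=102 ask=-
bid=102 ask=-
bid=104 ask=-
bid=104 ask=-
bid=104 ask=-

Derivation:
After op 1 [order #1] limit_buy(price=99, qty=2): fills=none; bids=[#1:2@99] asks=[-]
After op 2 [order #2] limit_sell(price=96, qty=6): fills=#1x#2:2@99; bids=[-] asks=[#2:4@96]
After op 3 [order #3] limit_buy(price=102, qty=10): fills=#3x#2:4@96; bids=[#3:6@102] asks=[-]
After op 4 [order #4] market_buy(qty=3): fills=none; bids=[#3:6@102] asks=[-]
After op 5 [order #5] limit_sell(price=99, qty=3): fills=#3x#5:3@102; bids=[#3:3@102] asks=[-]
After op 6 [order #6] limit_buy(price=104, qty=10): fills=none; bids=[#6:10@104 #3:3@102] asks=[-]
After op 7 [order #7] limit_buy(price=102, qty=7): fills=none; bids=[#6:10@104 #3:3@102 #7:7@102] asks=[-]
After op 8 [order #8] limit_buy(price=97, qty=2): fills=none; bids=[#6:10@104 #3:3@102 #7:7@102 #8:2@97] asks=[-]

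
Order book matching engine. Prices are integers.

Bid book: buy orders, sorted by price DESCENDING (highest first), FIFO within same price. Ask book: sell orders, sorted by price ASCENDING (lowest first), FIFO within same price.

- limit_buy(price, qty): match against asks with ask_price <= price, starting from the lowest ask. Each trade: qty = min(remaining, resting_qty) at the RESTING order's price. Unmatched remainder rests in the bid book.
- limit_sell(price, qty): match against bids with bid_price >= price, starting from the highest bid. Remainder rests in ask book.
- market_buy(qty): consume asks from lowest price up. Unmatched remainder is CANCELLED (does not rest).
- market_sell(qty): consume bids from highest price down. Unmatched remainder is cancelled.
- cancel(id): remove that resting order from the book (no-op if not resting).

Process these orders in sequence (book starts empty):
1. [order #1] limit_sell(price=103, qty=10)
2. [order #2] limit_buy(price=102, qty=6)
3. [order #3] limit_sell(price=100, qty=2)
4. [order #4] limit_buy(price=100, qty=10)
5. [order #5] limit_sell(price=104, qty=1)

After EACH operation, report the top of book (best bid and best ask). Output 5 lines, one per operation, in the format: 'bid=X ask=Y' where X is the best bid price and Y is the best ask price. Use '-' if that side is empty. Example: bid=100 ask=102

After op 1 [order #1] limit_sell(price=103, qty=10): fills=none; bids=[-] asks=[#1:10@103]
After op 2 [order #2] limit_buy(price=102, qty=6): fills=none; bids=[#2:6@102] asks=[#1:10@103]
After op 3 [order #3] limit_sell(price=100, qty=2): fills=#2x#3:2@102; bids=[#2:4@102] asks=[#1:10@103]
After op 4 [order #4] limit_buy(price=100, qty=10): fills=none; bids=[#2:4@102 #4:10@100] asks=[#1:10@103]
After op 5 [order #5] limit_sell(price=104, qty=1): fills=none; bids=[#2:4@102 #4:10@100] asks=[#1:10@103 #5:1@104]

Answer: bid=- ask=103
bid=102 ask=103
bid=102 ask=103
bid=102 ask=103
bid=102 ask=103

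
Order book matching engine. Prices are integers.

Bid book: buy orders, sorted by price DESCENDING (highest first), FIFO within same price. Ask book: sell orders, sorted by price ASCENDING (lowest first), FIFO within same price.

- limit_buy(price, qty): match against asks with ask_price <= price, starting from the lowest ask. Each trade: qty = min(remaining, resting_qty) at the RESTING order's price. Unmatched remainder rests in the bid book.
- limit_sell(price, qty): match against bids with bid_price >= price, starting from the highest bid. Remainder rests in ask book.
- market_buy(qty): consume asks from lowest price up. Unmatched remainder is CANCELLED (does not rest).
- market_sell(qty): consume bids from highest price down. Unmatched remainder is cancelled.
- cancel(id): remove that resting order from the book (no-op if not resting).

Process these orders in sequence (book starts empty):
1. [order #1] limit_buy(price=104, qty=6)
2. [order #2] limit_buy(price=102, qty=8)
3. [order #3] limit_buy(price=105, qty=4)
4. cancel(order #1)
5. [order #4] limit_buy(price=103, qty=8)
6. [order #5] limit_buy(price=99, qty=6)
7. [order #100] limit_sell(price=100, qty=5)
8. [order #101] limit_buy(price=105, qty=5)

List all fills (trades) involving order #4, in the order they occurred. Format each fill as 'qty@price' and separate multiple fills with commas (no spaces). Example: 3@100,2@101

After op 1 [order #1] limit_buy(price=104, qty=6): fills=none; bids=[#1:6@104] asks=[-]
After op 2 [order #2] limit_buy(price=102, qty=8): fills=none; bids=[#1:6@104 #2:8@102] asks=[-]
After op 3 [order #3] limit_buy(price=105, qty=4): fills=none; bids=[#3:4@105 #1:6@104 #2:8@102] asks=[-]
After op 4 cancel(order #1): fills=none; bids=[#3:4@105 #2:8@102] asks=[-]
After op 5 [order #4] limit_buy(price=103, qty=8): fills=none; bids=[#3:4@105 #4:8@103 #2:8@102] asks=[-]
After op 6 [order #5] limit_buy(price=99, qty=6): fills=none; bids=[#3:4@105 #4:8@103 #2:8@102 #5:6@99] asks=[-]
After op 7 [order #100] limit_sell(price=100, qty=5): fills=#3x#100:4@105 #4x#100:1@103; bids=[#4:7@103 #2:8@102 #5:6@99] asks=[-]
After op 8 [order #101] limit_buy(price=105, qty=5): fills=none; bids=[#101:5@105 #4:7@103 #2:8@102 #5:6@99] asks=[-]

Answer: 1@103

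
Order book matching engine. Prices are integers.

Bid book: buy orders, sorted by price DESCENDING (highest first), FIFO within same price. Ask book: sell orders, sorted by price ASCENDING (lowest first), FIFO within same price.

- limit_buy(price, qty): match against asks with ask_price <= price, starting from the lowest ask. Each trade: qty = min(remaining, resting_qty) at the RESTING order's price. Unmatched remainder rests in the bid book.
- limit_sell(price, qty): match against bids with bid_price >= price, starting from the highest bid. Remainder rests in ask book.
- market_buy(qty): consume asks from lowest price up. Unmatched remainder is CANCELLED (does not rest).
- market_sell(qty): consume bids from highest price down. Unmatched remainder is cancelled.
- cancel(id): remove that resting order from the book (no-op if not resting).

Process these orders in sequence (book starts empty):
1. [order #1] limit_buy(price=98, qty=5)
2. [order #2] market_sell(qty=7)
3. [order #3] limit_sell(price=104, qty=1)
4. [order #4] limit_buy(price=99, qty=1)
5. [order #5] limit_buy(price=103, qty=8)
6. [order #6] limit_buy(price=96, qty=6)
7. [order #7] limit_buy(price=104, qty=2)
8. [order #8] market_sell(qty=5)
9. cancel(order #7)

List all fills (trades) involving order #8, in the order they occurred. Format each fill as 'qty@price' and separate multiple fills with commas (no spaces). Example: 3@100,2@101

After op 1 [order #1] limit_buy(price=98, qty=5): fills=none; bids=[#1:5@98] asks=[-]
After op 2 [order #2] market_sell(qty=7): fills=#1x#2:5@98; bids=[-] asks=[-]
After op 3 [order #3] limit_sell(price=104, qty=1): fills=none; bids=[-] asks=[#3:1@104]
After op 4 [order #4] limit_buy(price=99, qty=1): fills=none; bids=[#4:1@99] asks=[#3:1@104]
After op 5 [order #5] limit_buy(price=103, qty=8): fills=none; bids=[#5:8@103 #4:1@99] asks=[#3:1@104]
After op 6 [order #6] limit_buy(price=96, qty=6): fills=none; bids=[#5:8@103 #4:1@99 #6:6@96] asks=[#3:1@104]
After op 7 [order #7] limit_buy(price=104, qty=2): fills=#7x#3:1@104; bids=[#7:1@104 #5:8@103 #4:1@99 #6:6@96] asks=[-]
After op 8 [order #8] market_sell(qty=5): fills=#7x#8:1@104 #5x#8:4@103; bids=[#5:4@103 #4:1@99 #6:6@96] asks=[-]
After op 9 cancel(order #7): fills=none; bids=[#5:4@103 #4:1@99 #6:6@96] asks=[-]

Answer: 1@104,4@103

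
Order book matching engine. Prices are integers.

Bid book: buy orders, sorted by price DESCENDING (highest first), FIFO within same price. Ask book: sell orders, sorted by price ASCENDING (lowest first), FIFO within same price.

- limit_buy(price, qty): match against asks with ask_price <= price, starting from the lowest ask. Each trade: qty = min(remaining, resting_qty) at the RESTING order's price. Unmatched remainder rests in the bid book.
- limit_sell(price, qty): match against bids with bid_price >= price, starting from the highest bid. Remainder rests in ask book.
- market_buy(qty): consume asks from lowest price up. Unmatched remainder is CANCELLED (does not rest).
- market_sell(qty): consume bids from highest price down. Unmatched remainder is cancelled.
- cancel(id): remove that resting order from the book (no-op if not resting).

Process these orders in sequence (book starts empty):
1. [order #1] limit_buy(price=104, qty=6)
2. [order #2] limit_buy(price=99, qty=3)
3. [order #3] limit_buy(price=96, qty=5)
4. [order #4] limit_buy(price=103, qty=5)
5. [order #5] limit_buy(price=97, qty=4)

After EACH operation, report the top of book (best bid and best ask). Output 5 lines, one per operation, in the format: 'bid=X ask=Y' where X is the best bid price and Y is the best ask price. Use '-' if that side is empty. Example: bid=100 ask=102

After op 1 [order #1] limit_buy(price=104, qty=6): fills=none; bids=[#1:6@104] asks=[-]
After op 2 [order #2] limit_buy(price=99, qty=3): fills=none; bids=[#1:6@104 #2:3@99] asks=[-]
After op 3 [order #3] limit_buy(price=96, qty=5): fills=none; bids=[#1:6@104 #2:3@99 #3:5@96] asks=[-]
After op 4 [order #4] limit_buy(price=103, qty=5): fills=none; bids=[#1:6@104 #4:5@103 #2:3@99 #3:5@96] asks=[-]
After op 5 [order #5] limit_buy(price=97, qty=4): fills=none; bids=[#1:6@104 #4:5@103 #2:3@99 #5:4@97 #3:5@96] asks=[-]

Answer: bid=104 ask=-
bid=104 ask=-
bid=104 ask=-
bid=104 ask=-
bid=104 ask=-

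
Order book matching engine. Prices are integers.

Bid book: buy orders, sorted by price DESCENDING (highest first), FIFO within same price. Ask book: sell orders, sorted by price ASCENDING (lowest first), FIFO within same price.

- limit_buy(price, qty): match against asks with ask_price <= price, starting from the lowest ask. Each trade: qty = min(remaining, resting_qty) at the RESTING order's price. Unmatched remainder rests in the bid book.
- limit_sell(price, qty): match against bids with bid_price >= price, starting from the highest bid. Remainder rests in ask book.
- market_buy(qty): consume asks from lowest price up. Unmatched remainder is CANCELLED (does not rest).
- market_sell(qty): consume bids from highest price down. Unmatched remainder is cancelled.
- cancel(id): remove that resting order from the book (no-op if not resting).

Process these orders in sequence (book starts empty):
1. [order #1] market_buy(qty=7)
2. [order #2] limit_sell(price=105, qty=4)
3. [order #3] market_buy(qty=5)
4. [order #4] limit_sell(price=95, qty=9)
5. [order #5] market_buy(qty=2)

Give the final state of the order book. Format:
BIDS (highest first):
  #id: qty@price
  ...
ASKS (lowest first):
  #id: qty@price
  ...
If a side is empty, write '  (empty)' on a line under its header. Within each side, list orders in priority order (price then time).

Answer: BIDS (highest first):
  (empty)
ASKS (lowest first):
  #4: 7@95

Derivation:
After op 1 [order #1] market_buy(qty=7): fills=none; bids=[-] asks=[-]
After op 2 [order #2] limit_sell(price=105, qty=4): fills=none; bids=[-] asks=[#2:4@105]
After op 3 [order #3] market_buy(qty=5): fills=#3x#2:4@105; bids=[-] asks=[-]
After op 4 [order #4] limit_sell(price=95, qty=9): fills=none; bids=[-] asks=[#4:9@95]
After op 5 [order #5] market_buy(qty=2): fills=#5x#4:2@95; bids=[-] asks=[#4:7@95]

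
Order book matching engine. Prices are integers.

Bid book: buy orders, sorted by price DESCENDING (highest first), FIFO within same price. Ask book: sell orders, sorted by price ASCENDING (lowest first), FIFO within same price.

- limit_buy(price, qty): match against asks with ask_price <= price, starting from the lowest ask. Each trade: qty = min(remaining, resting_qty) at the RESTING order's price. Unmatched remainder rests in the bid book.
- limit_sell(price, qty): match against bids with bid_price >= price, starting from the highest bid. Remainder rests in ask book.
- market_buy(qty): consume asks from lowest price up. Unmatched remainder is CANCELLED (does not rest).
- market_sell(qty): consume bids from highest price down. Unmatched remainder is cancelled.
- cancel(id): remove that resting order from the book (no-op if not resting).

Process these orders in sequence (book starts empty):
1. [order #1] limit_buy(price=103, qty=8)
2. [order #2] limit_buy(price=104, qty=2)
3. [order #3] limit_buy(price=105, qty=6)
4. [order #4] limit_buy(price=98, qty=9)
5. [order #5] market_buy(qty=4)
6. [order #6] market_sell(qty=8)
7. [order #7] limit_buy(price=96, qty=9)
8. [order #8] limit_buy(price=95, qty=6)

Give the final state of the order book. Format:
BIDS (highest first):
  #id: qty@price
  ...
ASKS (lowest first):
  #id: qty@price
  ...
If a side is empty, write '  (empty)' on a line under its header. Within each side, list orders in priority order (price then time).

Answer: BIDS (highest first):
  #1: 8@103
  #4: 9@98
  #7: 9@96
  #8: 6@95
ASKS (lowest first):
  (empty)

Derivation:
After op 1 [order #1] limit_buy(price=103, qty=8): fills=none; bids=[#1:8@103] asks=[-]
After op 2 [order #2] limit_buy(price=104, qty=2): fills=none; bids=[#2:2@104 #1:8@103] asks=[-]
After op 3 [order #3] limit_buy(price=105, qty=6): fills=none; bids=[#3:6@105 #2:2@104 #1:8@103] asks=[-]
After op 4 [order #4] limit_buy(price=98, qty=9): fills=none; bids=[#3:6@105 #2:2@104 #1:8@103 #4:9@98] asks=[-]
After op 5 [order #5] market_buy(qty=4): fills=none; bids=[#3:6@105 #2:2@104 #1:8@103 #4:9@98] asks=[-]
After op 6 [order #6] market_sell(qty=8): fills=#3x#6:6@105 #2x#6:2@104; bids=[#1:8@103 #4:9@98] asks=[-]
After op 7 [order #7] limit_buy(price=96, qty=9): fills=none; bids=[#1:8@103 #4:9@98 #7:9@96] asks=[-]
After op 8 [order #8] limit_buy(price=95, qty=6): fills=none; bids=[#1:8@103 #4:9@98 #7:9@96 #8:6@95] asks=[-]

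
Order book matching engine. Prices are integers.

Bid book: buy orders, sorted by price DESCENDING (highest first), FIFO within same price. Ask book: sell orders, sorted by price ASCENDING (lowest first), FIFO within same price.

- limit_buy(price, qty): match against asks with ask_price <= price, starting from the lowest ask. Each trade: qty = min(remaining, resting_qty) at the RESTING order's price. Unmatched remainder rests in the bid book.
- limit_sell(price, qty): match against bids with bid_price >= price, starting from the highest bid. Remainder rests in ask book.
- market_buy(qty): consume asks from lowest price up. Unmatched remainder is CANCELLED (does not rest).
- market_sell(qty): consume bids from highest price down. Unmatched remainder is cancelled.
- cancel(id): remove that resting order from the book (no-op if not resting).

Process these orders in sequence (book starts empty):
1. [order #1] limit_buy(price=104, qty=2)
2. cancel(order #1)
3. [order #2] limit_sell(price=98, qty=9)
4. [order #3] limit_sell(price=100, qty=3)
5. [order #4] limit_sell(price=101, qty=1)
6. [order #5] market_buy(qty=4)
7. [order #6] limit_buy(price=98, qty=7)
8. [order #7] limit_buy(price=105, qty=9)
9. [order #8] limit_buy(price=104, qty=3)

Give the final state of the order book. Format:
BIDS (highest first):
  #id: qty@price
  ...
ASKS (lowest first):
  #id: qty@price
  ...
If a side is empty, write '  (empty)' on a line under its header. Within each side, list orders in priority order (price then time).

After op 1 [order #1] limit_buy(price=104, qty=2): fills=none; bids=[#1:2@104] asks=[-]
After op 2 cancel(order #1): fills=none; bids=[-] asks=[-]
After op 3 [order #2] limit_sell(price=98, qty=9): fills=none; bids=[-] asks=[#2:9@98]
After op 4 [order #3] limit_sell(price=100, qty=3): fills=none; bids=[-] asks=[#2:9@98 #3:3@100]
After op 5 [order #4] limit_sell(price=101, qty=1): fills=none; bids=[-] asks=[#2:9@98 #3:3@100 #4:1@101]
After op 6 [order #5] market_buy(qty=4): fills=#5x#2:4@98; bids=[-] asks=[#2:5@98 #3:3@100 #4:1@101]
After op 7 [order #6] limit_buy(price=98, qty=7): fills=#6x#2:5@98; bids=[#6:2@98] asks=[#3:3@100 #4:1@101]
After op 8 [order #7] limit_buy(price=105, qty=9): fills=#7x#3:3@100 #7x#4:1@101; bids=[#7:5@105 #6:2@98] asks=[-]
After op 9 [order #8] limit_buy(price=104, qty=3): fills=none; bids=[#7:5@105 #8:3@104 #6:2@98] asks=[-]

Answer: BIDS (highest first):
  #7: 5@105
  #8: 3@104
  #6: 2@98
ASKS (lowest first):
  (empty)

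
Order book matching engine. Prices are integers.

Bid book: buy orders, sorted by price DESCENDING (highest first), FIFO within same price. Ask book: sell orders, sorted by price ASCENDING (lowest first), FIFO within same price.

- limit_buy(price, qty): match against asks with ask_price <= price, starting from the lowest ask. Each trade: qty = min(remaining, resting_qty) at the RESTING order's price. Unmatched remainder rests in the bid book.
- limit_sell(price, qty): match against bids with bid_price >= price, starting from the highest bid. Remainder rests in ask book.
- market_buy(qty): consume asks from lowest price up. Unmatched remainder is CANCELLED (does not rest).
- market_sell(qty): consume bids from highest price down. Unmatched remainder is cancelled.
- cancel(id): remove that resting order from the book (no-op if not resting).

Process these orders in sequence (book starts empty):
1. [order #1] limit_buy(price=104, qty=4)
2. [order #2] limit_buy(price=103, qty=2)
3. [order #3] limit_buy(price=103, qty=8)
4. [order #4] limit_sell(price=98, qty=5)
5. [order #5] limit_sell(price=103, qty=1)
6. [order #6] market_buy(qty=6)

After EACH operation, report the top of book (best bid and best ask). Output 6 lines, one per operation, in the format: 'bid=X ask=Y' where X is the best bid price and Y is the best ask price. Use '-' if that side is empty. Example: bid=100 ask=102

After op 1 [order #1] limit_buy(price=104, qty=4): fills=none; bids=[#1:4@104] asks=[-]
After op 2 [order #2] limit_buy(price=103, qty=2): fills=none; bids=[#1:4@104 #2:2@103] asks=[-]
After op 3 [order #3] limit_buy(price=103, qty=8): fills=none; bids=[#1:4@104 #2:2@103 #3:8@103] asks=[-]
After op 4 [order #4] limit_sell(price=98, qty=5): fills=#1x#4:4@104 #2x#4:1@103; bids=[#2:1@103 #3:8@103] asks=[-]
After op 5 [order #5] limit_sell(price=103, qty=1): fills=#2x#5:1@103; bids=[#3:8@103] asks=[-]
After op 6 [order #6] market_buy(qty=6): fills=none; bids=[#3:8@103] asks=[-]

Answer: bid=104 ask=-
bid=104 ask=-
bid=104 ask=-
bid=103 ask=-
bid=103 ask=-
bid=103 ask=-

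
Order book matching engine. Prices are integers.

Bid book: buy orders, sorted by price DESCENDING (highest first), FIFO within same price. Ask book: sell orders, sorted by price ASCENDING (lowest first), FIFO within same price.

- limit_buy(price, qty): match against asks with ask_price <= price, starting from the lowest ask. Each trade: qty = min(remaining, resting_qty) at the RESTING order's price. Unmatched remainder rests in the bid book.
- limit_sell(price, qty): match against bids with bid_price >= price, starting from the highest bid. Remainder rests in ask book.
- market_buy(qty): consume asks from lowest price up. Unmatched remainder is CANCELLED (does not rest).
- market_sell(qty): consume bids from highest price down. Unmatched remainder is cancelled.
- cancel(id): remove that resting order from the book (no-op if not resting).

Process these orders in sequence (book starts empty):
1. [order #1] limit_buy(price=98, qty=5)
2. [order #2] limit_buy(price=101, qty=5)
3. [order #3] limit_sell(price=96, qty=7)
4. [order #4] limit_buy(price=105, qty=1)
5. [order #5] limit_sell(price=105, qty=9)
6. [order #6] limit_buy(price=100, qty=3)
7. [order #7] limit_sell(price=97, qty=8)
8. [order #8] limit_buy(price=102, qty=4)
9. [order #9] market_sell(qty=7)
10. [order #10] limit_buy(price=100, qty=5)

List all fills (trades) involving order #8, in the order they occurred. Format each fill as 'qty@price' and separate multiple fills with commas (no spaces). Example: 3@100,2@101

Answer: 2@97,2@102

Derivation:
After op 1 [order #1] limit_buy(price=98, qty=5): fills=none; bids=[#1:5@98] asks=[-]
After op 2 [order #2] limit_buy(price=101, qty=5): fills=none; bids=[#2:5@101 #1:5@98] asks=[-]
After op 3 [order #3] limit_sell(price=96, qty=7): fills=#2x#3:5@101 #1x#3:2@98; bids=[#1:3@98] asks=[-]
After op 4 [order #4] limit_buy(price=105, qty=1): fills=none; bids=[#4:1@105 #1:3@98] asks=[-]
After op 5 [order #5] limit_sell(price=105, qty=9): fills=#4x#5:1@105; bids=[#1:3@98] asks=[#5:8@105]
After op 6 [order #6] limit_buy(price=100, qty=3): fills=none; bids=[#6:3@100 #1:3@98] asks=[#5:8@105]
After op 7 [order #7] limit_sell(price=97, qty=8): fills=#6x#7:3@100 #1x#7:3@98; bids=[-] asks=[#7:2@97 #5:8@105]
After op 8 [order #8] limit_buy(price=102, qty=4): fills=#8x#7:2@97; bids=[#8:2@102] asks=[#5:8@105]
After op 9 [order #9] market_sell(qty=7): fills=#8x#9:2@102; bids=[-] asks=[#5:8@105]
After op 10 [order #10] limit_buy(price=100, qty=5): fills=none; bids=[#10:5@100] asks=[#5:8@105]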